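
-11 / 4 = -2.75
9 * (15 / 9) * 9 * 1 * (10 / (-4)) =-675 / 2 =-337.50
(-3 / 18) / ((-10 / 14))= 7 / 30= 0.23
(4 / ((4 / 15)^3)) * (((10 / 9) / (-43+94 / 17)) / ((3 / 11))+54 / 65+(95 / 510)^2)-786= -7379921597 / 11781952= -626.38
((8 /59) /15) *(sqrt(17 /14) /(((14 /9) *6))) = 0.00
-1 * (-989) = 989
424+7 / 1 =431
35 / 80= 7 / 16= 0.44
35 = 35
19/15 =1.27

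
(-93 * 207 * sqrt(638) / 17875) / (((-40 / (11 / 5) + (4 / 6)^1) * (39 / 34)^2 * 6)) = 2139 * sqrt(638) / 274625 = 0.20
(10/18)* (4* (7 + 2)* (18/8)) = 45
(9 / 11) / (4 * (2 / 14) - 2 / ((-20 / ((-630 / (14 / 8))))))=-63 / 2728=-0.02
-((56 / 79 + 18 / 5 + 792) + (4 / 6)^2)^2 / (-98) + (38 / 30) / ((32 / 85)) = 128431767155449 / 19816423200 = 6481.08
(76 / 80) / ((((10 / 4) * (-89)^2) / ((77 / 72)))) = 1463 / 28515600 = 0.00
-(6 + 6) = -12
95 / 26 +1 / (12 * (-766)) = 436607 / 119496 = 3.65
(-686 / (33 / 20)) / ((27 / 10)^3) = -13720000 / 649539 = -21.12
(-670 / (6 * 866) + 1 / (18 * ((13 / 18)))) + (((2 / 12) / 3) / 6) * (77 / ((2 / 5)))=2103913 / 1215864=1.73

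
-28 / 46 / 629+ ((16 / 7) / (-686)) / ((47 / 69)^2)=-625272422 / 76730204803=-0.01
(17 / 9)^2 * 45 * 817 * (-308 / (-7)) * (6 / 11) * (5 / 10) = 4722260 / 3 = 1574086.67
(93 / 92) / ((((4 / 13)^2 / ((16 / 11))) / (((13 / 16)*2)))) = 204321 / 8096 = 25.24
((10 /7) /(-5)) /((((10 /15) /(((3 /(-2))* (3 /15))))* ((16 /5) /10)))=45 /112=0.40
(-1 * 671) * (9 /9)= -671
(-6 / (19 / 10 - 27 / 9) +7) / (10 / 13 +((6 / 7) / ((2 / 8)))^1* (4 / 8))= 12467 / 2486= 5.01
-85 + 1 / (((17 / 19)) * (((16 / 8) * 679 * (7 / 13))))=-13735923 / 161602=-85.00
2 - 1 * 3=-1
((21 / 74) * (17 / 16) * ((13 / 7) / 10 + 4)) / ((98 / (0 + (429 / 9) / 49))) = 712283 / 56855680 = 0.01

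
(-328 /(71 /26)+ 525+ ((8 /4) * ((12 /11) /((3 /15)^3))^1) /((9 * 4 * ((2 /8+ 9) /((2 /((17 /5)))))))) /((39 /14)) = 8363760706 /57476133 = 145.52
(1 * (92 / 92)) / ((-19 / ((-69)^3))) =328509 / 19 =17289.95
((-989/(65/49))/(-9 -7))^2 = 2348468521/1081600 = 2171.29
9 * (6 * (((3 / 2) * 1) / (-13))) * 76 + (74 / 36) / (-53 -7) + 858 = 5397359 / 14040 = 384.43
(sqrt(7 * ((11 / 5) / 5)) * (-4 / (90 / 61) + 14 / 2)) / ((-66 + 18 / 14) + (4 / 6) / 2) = -1351 * sqrt(77) / 101400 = -0.12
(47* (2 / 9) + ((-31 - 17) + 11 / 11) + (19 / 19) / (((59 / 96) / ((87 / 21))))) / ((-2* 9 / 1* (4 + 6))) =0.17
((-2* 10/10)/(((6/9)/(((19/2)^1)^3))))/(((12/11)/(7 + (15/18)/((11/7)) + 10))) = -41332.62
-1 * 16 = -16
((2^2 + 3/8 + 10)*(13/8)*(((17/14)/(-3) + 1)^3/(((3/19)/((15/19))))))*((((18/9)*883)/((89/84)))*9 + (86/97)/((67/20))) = 31669990883984375/85706628336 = 369516.24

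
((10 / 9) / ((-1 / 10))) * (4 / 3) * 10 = -148.15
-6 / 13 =-0.46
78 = 78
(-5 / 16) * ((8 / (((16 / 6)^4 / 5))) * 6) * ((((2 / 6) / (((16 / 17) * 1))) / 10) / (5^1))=-0.01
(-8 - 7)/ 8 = -15/ 8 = -1.88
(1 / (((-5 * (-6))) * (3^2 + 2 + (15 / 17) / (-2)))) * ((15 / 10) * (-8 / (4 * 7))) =-17 / 12565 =-0.00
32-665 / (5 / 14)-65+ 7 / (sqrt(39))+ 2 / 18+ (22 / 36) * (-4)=-1896.21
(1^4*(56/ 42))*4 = 16/ 3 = 5.33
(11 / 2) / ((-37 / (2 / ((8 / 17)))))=-187 / 296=-0.63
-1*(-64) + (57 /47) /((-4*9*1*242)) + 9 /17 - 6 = 135805237 /2320296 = 58.53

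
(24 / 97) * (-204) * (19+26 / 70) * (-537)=1782565056 / 3395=525055.98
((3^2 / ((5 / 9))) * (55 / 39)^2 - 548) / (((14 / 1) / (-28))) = 1031.56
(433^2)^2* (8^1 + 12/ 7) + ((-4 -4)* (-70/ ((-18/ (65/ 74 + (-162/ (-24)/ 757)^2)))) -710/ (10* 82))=341477786861.52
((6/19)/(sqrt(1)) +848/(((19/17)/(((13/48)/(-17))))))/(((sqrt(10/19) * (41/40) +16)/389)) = -668208640/2329677 +42807116 * sqrt(190)/44263863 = -273.49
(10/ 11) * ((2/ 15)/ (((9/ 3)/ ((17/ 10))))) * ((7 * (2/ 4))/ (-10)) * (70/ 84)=-0.02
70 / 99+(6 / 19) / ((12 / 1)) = 2759 / 3762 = 0.73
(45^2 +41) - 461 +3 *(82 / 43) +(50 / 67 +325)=5578962 / 2881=1936.47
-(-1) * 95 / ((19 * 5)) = 1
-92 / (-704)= 23 / 176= 0.13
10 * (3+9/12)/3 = 25/2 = 12.50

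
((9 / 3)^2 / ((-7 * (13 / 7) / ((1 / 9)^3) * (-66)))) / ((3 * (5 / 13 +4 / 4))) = 1 / 288684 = 0.00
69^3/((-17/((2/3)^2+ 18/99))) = -2263062/187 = -12101.94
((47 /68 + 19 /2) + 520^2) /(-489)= -18387893 /33252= -552.99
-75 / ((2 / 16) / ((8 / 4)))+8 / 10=-5996 / 5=-1199.20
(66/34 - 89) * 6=-8880/17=-522.35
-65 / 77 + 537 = 41284 / 77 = 536.16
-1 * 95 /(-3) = 95 /3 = 31.67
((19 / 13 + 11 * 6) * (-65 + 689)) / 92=10524 / 23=457.57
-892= -892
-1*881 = -881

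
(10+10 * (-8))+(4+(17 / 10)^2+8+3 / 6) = -5461 / 100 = -54.61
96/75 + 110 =2782/25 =111.28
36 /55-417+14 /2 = -22514 /55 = -409.35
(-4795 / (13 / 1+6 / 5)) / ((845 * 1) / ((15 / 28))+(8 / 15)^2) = -5394375 / 25202444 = -0.21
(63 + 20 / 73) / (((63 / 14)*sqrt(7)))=9238*sqrt(7) / 4599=5.31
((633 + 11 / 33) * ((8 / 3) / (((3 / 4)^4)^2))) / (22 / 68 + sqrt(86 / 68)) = -372559052800 / 79184709 + 33869004800 * sqrt(1462) / 79184709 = 11649.47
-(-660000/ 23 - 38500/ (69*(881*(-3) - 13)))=1314710375/ 45816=28695.44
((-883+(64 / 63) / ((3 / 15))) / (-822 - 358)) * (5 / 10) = 55309 / 148680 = 0.37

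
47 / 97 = 0.48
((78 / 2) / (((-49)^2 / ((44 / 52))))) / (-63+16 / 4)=-33 / 141659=-0.00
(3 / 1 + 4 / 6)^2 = 121 / 9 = 13.44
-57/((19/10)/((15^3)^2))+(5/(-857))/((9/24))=-878558906290/2571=-341718750.02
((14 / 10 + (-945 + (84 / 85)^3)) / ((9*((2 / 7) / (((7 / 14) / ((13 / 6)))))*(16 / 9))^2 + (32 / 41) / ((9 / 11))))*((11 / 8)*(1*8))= -26.36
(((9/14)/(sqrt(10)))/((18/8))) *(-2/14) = -sqrt(10)/245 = -0.01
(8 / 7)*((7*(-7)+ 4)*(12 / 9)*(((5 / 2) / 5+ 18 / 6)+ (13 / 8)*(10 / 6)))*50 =-149000 / 7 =-21285.71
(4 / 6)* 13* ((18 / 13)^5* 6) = 7558272 / 28561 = 264.64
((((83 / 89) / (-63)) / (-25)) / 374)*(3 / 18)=83 / 314552700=0.00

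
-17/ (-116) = 17/ 116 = 0.15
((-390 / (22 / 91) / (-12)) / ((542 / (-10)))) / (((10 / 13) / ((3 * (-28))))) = 1614795 / 5962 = 270.85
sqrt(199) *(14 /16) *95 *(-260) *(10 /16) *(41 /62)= -8861125 *sqrt(199) /992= -126009.63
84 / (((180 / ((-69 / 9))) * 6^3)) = -161 / 9720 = -0.02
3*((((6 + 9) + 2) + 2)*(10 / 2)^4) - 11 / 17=605614 / 17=35624.35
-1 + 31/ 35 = -4/ 35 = -0.11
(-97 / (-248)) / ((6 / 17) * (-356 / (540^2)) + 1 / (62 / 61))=10017675 / 25188064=0.40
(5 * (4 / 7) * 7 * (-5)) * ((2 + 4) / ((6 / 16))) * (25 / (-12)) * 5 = 16666.67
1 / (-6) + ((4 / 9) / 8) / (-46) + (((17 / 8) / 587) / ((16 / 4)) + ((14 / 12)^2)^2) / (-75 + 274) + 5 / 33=-0.01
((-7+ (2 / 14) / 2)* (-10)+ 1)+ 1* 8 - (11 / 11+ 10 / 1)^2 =-299 / 7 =-42.71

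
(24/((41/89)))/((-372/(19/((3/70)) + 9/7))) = -1661986/26691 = -62.27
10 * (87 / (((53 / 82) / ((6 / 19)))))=428040 / 1007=425.06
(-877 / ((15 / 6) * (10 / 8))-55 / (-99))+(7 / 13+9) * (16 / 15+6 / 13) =-10095931 / 38025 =-265.51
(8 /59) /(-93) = -8 /5487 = -0.00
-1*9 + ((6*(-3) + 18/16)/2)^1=-279/16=-17.44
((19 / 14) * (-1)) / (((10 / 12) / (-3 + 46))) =-2451 / 35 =-70.03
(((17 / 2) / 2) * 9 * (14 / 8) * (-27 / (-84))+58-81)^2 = 2.20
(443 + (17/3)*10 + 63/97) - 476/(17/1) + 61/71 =473.18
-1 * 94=-94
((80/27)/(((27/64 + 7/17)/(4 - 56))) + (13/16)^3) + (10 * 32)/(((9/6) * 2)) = -7785613987/100306944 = -77.62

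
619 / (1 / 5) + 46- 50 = 3091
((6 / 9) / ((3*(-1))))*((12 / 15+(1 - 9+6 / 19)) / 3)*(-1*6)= -872 / 285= -3.06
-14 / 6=-7 / 3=-2.33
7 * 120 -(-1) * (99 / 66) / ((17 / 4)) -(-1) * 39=14949 / 17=879.35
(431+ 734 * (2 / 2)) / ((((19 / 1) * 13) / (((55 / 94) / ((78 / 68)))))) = 1089275 / 452751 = 2.41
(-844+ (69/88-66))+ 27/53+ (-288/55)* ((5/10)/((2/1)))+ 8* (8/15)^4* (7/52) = -253910979769/279045000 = -909.93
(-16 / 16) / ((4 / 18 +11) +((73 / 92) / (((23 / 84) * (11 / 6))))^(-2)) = -84603204 / 983296717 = -0.09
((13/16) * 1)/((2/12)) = 39/8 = 4.88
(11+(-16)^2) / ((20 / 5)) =267 / 4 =66.75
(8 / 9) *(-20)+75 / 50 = -16.28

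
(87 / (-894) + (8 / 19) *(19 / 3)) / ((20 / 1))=2297 / 17880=0.13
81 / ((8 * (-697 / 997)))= -80757 / 5576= -14.48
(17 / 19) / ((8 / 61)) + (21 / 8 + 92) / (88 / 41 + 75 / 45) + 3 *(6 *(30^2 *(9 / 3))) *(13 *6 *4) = 540478228531 / 35644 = 15163231.64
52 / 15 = 3.47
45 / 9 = 5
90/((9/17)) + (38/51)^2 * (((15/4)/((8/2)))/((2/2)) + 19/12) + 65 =7378501/31212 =236.40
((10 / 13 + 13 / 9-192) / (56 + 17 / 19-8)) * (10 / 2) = -2109475 / 108693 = -19.41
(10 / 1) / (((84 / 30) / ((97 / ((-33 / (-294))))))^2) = 115260250 / 121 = 952564.05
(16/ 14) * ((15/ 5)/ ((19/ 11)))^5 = 313083144/ 17332693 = 18.06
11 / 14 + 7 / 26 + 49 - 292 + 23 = -19924 / 91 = -218.95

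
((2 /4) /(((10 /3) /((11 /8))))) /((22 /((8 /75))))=1 /1000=0.00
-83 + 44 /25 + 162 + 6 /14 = 14208 /175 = 81.19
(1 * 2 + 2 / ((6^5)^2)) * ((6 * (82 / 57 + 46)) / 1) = 10218783913 / 17950896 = 569.26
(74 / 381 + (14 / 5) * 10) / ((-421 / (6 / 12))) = -5371 / 160401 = -0.03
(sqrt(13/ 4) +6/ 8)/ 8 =3/ 32 +sqrt(13)/ 16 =0.32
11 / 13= 0.85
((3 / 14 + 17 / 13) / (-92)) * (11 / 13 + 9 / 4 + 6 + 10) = -0.32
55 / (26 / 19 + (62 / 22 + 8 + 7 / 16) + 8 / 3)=551760 / 153397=3.60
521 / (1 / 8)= 4168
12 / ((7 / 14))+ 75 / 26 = 699 / 26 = 26.88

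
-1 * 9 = -9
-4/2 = -2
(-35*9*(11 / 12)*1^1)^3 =-1540798875 / 64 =-24074982.42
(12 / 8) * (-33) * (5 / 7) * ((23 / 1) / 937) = -11385 / 13118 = -0.87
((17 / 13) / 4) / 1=17 / 52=0.33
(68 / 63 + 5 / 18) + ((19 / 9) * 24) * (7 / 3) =15067 / 126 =119.58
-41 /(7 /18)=-738 /7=-105.43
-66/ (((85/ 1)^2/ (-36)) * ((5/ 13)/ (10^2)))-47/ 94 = 245659/ 2890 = 85.00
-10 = -10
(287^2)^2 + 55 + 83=6784652299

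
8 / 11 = 0.73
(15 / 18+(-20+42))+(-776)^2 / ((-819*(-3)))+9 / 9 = 1321469 / 4914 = 268.92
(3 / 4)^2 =9 / 16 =0.56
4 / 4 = 1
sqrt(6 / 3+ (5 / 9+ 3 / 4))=sqrt(119) / 6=1.82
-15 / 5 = -3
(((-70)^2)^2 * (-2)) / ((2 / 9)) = -216090000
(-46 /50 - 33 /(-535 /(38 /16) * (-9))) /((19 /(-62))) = 1863379 /609900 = 3.06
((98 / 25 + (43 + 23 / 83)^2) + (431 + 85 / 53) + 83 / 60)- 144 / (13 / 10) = 2200.05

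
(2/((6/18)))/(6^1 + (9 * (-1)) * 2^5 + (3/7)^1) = -14/657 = -0.02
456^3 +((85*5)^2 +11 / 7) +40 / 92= 15294910324 / 161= 94999443.01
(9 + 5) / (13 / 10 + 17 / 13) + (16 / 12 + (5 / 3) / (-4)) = 2841 / 452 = 6.29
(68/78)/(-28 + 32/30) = -85/2626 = -0.03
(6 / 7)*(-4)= -24 / 7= -3.43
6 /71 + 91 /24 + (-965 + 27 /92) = -37656863 /39192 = -960.83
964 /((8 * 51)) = 241 /102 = 2.36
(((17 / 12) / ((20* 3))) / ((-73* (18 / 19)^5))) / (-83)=42093683 / 8243202608640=0.00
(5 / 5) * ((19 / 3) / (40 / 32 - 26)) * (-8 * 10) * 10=60800 / 297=204.71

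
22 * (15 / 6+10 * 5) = 1155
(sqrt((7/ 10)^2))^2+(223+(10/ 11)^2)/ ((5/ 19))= 851.03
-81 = -81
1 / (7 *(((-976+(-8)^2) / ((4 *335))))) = -335 / 1596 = -0.21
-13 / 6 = -2.17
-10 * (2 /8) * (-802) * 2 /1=4010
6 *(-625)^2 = 2343750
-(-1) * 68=68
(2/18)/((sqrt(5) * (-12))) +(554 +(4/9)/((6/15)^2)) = 5011/9-sqrt(5)/540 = 556.77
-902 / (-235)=902 / 235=3.84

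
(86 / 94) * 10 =430 / 47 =9.15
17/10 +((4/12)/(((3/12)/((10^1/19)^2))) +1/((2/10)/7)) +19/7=3015997/75810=39.78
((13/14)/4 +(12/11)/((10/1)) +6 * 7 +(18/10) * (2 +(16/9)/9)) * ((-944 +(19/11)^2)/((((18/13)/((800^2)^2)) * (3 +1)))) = -2431532304631040000000/754677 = -3221950986489637.29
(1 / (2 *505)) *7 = 7 / 1010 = 0.01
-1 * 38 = -38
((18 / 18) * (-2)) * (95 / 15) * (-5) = 63.33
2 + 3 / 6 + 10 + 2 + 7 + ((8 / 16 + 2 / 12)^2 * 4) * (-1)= 355 / 18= 19.72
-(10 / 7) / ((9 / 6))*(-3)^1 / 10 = 2 / 7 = 0.29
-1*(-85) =85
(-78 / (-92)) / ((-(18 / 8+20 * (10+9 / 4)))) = -78 / 22747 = -0.00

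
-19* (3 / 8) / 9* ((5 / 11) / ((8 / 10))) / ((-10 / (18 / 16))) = 285 / 5632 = 0.05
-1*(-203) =203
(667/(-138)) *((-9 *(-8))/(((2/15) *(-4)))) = 1305/2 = 652.50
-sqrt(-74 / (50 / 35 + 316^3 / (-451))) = -sqrt(12900208527129) / 110438481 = -0.03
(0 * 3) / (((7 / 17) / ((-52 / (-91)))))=0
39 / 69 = 13 / 23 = 0.57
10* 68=680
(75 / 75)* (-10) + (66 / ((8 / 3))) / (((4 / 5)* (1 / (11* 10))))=27145 / 8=3393.12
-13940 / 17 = -820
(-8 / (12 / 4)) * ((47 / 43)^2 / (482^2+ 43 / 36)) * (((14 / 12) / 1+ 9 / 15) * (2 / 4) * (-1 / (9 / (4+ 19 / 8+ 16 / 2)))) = 2692771 / 139180448187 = 0.00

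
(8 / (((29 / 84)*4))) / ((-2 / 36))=-3024 / 29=-104.28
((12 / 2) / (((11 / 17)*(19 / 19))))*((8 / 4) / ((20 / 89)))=4539 / 55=82.53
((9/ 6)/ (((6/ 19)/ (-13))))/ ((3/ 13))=-267.58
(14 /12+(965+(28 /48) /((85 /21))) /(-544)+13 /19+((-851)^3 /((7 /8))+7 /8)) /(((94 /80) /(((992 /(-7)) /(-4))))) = -1611361685522216821 /75874638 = -21237158133.42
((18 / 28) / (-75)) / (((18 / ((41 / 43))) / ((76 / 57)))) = -41 / 67725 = -0.00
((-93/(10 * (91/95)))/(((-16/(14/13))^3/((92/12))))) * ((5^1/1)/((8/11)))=36509165/233971712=0.16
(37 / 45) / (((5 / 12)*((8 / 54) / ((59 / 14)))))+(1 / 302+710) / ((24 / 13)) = 440.72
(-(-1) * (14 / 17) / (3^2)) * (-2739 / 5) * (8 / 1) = -102256 / 255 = -401.00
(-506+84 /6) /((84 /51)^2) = -35547 /196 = -181.36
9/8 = 1.12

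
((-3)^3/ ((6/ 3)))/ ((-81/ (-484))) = -242/ 3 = -80.67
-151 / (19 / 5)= -755 / 19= -39.74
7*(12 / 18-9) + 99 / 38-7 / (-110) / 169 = -29525368 / 529815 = -55.73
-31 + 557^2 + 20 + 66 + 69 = 310373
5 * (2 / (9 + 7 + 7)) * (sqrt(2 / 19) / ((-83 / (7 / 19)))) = -0.00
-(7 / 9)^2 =-49 / 81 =-0.60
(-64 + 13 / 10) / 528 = -19 / 160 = -0.12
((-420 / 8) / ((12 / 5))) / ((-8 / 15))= 2625 / 64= 41.02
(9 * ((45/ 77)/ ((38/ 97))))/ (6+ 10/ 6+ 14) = 0.62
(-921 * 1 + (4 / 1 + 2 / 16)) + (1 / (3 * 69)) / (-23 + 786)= -1158497227 / 1263528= -916.87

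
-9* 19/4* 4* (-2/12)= 57/2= 28.50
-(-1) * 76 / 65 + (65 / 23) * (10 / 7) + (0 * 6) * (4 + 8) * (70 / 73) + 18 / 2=148671 / 10465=14.21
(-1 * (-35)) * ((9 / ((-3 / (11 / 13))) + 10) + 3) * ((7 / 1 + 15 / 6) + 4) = 64260 / 13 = 4943.08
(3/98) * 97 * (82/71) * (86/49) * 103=105684798/170471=619.96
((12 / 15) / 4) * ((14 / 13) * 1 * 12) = 168 / 65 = 2.58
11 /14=0.79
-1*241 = -241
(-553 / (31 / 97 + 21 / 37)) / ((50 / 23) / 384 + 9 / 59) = -32319131628 / 8202581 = -3940.12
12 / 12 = 1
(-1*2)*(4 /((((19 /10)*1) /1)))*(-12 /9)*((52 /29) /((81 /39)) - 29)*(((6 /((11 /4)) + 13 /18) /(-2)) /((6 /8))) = 4053704000 /13255407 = 305.82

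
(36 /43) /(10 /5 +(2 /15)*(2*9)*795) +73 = 2997763 /41065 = 73.00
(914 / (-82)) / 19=-457 / 779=-0.59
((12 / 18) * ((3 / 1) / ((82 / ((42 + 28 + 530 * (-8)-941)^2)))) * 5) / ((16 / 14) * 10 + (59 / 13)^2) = 154513528715 / 1553367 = 99470.07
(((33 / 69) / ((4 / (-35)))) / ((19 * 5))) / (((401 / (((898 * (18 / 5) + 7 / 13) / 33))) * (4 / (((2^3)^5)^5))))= -3473699588118426539693965312 / 34171215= -101655723629330316165.05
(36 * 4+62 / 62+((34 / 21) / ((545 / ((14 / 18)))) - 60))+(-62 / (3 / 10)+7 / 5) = -353938 / 2943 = -120.26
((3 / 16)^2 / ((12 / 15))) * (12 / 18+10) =15 / 32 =0.47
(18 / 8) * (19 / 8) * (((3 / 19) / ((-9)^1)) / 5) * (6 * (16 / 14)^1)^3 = -10368 / 1715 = -6.05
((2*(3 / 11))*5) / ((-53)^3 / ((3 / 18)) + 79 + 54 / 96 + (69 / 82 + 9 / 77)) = -27552 / 9023276575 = -0.00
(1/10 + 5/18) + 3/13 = 356/585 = 0.61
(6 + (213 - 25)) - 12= 182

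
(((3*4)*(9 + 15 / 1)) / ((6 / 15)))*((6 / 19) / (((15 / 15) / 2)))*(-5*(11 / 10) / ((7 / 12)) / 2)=-285120 / 133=-2143.76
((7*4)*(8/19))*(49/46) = 5488/437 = 12.56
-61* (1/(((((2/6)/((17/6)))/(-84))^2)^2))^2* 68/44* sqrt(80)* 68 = -19051683348186308882179805184* sqrt(5)/11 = -3872805368395034668904243000.00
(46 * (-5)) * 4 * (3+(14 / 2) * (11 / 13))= -8209.23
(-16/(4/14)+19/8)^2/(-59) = -184041/3776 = -48.74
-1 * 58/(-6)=29/3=9.67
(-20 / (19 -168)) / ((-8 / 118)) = -295 / 149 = -1.98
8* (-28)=-224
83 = 83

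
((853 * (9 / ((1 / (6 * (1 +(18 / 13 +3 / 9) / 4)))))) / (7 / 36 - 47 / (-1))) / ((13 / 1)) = 30815478 / 287131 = 107.32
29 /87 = 1 /3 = 0.33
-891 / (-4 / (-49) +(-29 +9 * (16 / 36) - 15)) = 14553 / 652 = 22.32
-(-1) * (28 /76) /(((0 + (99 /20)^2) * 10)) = 280 /186219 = 0.00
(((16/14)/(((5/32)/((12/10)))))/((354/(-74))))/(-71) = 18944/733075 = 0.03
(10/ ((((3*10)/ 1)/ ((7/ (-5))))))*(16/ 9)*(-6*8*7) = 12544/ 45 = 278.76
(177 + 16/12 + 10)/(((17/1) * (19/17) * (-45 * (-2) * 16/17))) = 1921/16416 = 0.12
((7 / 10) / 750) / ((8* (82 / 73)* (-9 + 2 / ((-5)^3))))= -73 / 6336960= -0.00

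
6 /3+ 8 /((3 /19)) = 158 /3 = 52.67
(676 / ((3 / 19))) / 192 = 3211 / 144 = 22.30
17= 17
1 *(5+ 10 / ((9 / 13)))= 175 / 9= 19.44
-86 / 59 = -1.46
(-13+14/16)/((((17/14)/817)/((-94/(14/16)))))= 14898812/17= 876400.71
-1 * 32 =-32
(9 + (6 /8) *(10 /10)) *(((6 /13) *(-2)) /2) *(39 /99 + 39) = -1950 /11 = -177.27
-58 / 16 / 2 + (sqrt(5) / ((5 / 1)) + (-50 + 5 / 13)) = -10697 / 208 + sqrt(5) / 5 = -50.98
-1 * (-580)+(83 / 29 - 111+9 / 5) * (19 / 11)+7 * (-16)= 453499 / 1595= 284.33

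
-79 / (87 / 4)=-3.63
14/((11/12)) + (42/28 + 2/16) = 1487/88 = 16.90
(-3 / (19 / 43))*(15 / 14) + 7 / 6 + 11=1952 / 399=4.89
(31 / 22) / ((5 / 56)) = 868 / 55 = 15.78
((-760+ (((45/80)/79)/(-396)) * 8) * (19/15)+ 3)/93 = -100074059/9698040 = -10.32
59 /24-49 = -1117 /24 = -46.54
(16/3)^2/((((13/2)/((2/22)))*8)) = 64/1287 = 0.05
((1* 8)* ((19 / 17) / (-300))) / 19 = -2 / 1275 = -0.00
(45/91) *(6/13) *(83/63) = 2490/8281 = 0.30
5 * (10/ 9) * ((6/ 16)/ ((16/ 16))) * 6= 25/ 2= 12.50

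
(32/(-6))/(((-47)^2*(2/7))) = -56/6627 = -0.01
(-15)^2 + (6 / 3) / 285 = 64127 / 285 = 225.01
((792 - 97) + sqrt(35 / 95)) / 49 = sqrt(133) / 931 + 695 / 49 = 14.20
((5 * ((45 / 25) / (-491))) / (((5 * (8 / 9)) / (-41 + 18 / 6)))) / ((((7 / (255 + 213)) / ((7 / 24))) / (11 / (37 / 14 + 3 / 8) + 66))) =5434209 / 25532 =212.84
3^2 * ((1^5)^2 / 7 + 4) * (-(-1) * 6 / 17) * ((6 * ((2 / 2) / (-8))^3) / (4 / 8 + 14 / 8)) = -261 / 3808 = -0.07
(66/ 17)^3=58.52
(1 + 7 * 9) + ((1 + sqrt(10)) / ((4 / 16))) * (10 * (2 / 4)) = 20 * sqrt(10) + 84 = 147.25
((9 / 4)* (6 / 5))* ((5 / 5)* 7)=189 / 10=18.90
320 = 320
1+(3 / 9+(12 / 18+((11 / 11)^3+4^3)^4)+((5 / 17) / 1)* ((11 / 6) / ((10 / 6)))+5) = 606921499 / 34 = 17850632.32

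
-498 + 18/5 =-494.40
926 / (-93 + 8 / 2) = -926 / 89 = -10.40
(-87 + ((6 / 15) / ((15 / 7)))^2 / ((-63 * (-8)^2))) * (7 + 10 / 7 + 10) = -3030210301 / 1890000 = -1603.29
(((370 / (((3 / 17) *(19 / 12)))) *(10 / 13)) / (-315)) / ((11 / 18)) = -100640 / 19019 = -5.29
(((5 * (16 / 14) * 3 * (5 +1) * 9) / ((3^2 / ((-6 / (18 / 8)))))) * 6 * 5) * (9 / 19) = -3897.74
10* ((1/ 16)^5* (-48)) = -15/ 32768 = -0.00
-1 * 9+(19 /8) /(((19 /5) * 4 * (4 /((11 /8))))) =-9161 /1024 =-8.95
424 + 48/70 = 14864/35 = 424.69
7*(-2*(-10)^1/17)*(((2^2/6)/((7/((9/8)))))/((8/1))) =0.11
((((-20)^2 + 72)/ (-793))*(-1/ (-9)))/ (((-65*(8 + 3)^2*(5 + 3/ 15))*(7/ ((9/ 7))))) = 0.00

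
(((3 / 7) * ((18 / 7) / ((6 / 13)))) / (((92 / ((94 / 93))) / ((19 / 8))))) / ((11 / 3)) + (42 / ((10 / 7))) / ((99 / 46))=1261535183 / 92233680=13.68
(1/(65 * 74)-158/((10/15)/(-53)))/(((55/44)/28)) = 3383431016/12025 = 281366.40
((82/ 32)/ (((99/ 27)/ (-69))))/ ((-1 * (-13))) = -8487/ 2288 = -3.71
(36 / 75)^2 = 144 / 625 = 0.23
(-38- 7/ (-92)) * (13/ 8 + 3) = -129093/ 736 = -175.40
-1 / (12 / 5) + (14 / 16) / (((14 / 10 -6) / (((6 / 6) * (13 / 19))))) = -5735 / 10488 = -0.55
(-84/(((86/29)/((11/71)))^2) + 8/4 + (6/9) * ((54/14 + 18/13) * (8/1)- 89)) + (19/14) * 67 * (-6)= -209083842466/363511551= -575.18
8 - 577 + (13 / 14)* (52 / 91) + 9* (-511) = -253206 / 49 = -5167.47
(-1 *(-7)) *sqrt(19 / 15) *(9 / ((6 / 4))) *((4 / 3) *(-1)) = -56 *sqrt(285) / 15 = -63.03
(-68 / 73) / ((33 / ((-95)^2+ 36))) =-616148 / 2409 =-255.77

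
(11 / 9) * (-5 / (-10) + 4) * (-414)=-2277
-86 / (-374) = 43 / 187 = 0.23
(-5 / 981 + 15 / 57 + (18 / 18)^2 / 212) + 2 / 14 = 11219981 / 27660276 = 0.41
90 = 90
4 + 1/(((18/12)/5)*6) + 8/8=50/9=5.56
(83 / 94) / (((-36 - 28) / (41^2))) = -139523 / 6016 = -23.19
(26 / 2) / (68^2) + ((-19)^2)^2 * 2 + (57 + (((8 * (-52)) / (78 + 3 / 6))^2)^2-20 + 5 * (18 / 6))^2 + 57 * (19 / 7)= 11560414874994934895460175051 / 11948491657951371027568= 967520.86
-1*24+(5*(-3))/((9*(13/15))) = -337/13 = -25.92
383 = 383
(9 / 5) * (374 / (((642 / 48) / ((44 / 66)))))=17952 / 535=33.56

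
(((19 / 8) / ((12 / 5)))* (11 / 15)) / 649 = 19 / 16992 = 0.00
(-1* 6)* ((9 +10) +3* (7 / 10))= -126.60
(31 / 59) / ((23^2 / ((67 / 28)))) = 2077 / 873908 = 0.00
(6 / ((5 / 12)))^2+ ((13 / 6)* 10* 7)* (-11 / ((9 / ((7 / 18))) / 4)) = -492038 / 6075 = -80.99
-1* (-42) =42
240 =240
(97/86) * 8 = 388/43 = 9.02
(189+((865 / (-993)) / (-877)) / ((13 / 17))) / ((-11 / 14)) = -29956082548 / 124533123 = -240.55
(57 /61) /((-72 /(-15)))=95 /488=0.19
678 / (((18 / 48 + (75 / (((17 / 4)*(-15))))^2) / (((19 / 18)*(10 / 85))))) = 47.86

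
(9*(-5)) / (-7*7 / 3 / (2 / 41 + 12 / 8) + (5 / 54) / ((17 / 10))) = 2623185 / 611579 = 4.29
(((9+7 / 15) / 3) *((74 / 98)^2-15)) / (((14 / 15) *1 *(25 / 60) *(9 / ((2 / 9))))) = -19678928 / 6806835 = -2.89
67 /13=5.15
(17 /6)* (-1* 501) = -2839 /2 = -1419.50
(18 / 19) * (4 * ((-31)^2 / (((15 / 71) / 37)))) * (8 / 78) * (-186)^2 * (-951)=-2152151730251.97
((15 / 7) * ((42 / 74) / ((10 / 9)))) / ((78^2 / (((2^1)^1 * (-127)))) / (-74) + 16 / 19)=195453 / 208166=0.94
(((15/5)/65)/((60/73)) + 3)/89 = 3973/115700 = 0.03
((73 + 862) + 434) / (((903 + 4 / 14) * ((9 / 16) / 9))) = 153328 / 6323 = 24.25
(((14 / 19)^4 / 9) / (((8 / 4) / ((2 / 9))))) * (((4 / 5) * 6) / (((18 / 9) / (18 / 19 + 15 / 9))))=22895936 / 1002820095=0.02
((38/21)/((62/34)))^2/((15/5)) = 417316/1271403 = 0.33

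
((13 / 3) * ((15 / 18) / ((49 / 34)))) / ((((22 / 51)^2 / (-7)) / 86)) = -13731835 / 1694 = -8106.16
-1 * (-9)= 9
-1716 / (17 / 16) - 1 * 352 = -33440 / 17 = -1967.06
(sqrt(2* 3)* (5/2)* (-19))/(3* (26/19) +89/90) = -81225* sqrt(6)/8711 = -22.84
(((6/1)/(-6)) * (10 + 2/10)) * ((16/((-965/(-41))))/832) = -2091/250900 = -0.01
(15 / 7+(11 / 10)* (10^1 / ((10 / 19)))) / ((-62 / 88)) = -35486 / 1085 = -32.71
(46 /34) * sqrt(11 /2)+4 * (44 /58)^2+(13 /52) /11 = 86025 /37004+23 * sqrt(22) /34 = 5.50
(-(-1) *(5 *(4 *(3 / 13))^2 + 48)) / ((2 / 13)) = 4416 / 13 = 339.69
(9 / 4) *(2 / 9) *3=1.50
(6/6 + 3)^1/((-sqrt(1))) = -4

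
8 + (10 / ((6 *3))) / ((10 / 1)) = 145 / 18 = 8.06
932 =932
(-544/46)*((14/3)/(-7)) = 544/69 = 7.88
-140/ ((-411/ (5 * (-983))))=-688100/ 411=-1674.21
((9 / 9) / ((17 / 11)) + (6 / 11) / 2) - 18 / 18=-15 / 187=-0.08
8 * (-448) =-3584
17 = 17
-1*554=-554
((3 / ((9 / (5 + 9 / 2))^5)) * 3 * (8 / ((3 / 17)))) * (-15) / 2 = -210468415 / 52488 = -4009.84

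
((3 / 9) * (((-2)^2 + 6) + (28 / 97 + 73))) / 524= 2693 / 50828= 0.05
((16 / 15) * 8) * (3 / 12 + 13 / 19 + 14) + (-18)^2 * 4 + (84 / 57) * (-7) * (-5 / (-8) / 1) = 161537 / 114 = 1416.99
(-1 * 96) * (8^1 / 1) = -768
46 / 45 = 1.02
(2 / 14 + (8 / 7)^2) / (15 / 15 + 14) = 0.10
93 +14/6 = 286/3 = 95.33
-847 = -847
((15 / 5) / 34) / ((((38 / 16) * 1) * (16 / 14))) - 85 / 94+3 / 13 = -126499 / 197353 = -0.64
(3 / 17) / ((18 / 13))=13 / 102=0.13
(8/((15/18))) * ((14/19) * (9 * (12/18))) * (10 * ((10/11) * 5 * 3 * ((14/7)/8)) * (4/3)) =403200/209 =1929.19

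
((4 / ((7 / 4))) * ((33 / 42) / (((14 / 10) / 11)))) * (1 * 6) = 29040 / 343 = 84.66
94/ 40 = 47/ 20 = 2.35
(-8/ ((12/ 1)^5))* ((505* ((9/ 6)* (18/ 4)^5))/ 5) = -73629/ 8192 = -8.99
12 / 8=1.50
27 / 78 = 9 / 26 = 0.35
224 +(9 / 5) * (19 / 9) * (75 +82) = 4103 / 5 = 820.60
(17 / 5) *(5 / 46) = 17 / 46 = 0.37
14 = 14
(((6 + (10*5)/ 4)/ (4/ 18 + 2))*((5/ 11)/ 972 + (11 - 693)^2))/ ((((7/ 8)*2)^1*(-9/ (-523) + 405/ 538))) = 25887099488000647/ 9008598060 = 2873599.12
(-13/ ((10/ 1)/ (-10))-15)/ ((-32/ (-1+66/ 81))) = -5/ 432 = -0.01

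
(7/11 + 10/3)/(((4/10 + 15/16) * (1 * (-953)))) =-10480/3365043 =-0.00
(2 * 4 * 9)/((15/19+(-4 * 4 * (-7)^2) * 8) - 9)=-342/29831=-0.01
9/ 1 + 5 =14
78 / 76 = 39 / 38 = 1.03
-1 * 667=-667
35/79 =0.44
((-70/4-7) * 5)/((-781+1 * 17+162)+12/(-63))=5145/25292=0.20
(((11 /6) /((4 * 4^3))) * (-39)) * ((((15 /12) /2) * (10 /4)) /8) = -3575 /65536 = -0.05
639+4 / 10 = 3197 / 5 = 639.40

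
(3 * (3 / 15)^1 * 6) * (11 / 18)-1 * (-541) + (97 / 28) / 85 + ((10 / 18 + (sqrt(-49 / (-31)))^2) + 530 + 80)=767193407 / 664020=1155.38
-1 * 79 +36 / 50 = -1957 / 25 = -78.28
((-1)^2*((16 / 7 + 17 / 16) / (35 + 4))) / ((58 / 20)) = 625 / 21112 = 0.03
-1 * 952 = -952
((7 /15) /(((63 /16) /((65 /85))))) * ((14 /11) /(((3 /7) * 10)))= 10192 /378675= 0.03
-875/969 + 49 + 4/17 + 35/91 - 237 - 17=-2585951/12597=-205.28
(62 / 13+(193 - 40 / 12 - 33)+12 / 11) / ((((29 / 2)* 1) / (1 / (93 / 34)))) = 4.10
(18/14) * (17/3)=51/7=7.29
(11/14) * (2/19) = 11/133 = 0.08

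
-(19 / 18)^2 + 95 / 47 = 13813 / 15228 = 0.91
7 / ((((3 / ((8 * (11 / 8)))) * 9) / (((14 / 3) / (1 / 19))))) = 20482 / 81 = 252.86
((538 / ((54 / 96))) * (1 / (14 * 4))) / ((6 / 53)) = 28514 / 189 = 150.87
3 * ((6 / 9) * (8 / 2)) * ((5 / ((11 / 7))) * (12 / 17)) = 3360 / 187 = 17.97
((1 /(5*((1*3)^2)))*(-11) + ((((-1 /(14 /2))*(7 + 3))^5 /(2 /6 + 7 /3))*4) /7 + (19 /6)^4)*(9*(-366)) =-4605641558369 /14117880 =-326227.56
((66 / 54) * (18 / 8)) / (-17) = -11 / 68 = -0.16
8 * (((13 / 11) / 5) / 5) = 104 / 275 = 0.38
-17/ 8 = -2.12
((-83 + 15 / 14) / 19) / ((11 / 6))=-3441 / 1463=-2.35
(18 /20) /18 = 0.05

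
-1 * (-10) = 10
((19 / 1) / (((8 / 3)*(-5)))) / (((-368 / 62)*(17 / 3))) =0.04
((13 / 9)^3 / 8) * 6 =2197 / 972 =2.26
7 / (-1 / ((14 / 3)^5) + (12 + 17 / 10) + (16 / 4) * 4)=18823840 / 79865649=0.24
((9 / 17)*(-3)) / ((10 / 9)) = -243 / 170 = -1.43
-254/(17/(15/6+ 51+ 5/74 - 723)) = 370078/37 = 10002.11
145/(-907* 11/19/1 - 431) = -2755/18166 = -0.15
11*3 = 33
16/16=1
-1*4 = -4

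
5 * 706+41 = 3571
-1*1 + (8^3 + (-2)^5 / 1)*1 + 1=480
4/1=4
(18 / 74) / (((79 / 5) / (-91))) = -4095 / 2923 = -1.40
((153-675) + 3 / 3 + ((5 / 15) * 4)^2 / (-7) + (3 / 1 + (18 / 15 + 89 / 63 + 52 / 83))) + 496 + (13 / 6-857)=-45693517 / 52290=-873.85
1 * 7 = 7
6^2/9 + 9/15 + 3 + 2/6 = 119/15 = 7.93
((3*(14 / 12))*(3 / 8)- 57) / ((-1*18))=99 / 32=3.09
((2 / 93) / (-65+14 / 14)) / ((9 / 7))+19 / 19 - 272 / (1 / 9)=-65540455 / 26784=-2447.00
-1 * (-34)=34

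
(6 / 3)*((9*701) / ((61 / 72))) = 908496 / 61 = 14893.38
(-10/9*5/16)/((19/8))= -25/171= -0.15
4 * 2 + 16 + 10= 34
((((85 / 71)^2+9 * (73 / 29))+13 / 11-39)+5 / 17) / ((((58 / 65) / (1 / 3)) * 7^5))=-23874163235 / 79945817941374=-0.00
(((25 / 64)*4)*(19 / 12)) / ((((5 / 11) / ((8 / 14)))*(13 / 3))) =1045 / 1456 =0.72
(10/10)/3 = 1/3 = 0.33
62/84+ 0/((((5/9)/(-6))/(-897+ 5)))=31/42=0.74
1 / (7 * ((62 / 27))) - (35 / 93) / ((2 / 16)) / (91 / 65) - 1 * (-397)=514175 / 1302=394.91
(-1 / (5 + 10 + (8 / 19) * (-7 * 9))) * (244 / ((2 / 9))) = 6954 / 73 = 95.26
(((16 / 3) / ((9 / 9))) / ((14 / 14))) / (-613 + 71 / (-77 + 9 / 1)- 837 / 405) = -5440 / 628433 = -0.01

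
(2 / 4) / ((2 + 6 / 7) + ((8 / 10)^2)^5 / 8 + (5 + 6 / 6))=68359375 / 1212772508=0.06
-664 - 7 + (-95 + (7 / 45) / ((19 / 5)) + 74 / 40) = -2613253 / 3420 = -764.11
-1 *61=-61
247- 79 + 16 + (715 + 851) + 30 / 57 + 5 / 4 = 133135 / 76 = 1751.78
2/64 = 1/32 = 0.03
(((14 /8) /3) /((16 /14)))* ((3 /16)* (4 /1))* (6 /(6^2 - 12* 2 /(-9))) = 441 /7424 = 0.06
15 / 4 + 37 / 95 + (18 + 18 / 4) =10123 / 380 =26.64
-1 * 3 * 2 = -6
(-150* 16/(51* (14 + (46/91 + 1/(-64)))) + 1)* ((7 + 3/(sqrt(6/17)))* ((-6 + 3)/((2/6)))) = 29021283* sqrt(102)/2869226 + 203148981/1434613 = 243.76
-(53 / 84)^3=-148877 / 592704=-0.25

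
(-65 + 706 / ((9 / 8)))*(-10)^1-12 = -50738 / 9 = -5637.56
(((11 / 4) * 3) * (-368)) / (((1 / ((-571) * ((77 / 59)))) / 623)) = 83160414876 / 59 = 1409498557.22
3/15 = 0.20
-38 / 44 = -19 / 22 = -0.86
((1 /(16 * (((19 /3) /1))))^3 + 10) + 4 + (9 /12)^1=414393371 /28094464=14.75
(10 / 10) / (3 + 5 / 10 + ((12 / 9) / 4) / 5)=30 / 107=0.28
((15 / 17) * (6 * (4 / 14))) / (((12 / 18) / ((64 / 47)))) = 17280 / 5593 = 3.09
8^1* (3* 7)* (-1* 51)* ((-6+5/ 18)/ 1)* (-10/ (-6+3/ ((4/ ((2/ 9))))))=84048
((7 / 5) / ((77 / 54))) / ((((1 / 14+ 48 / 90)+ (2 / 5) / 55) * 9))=0.18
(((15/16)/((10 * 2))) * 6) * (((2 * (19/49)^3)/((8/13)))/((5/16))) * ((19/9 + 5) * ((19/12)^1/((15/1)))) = 3388346/26471025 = 0.13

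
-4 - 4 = -8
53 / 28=1.89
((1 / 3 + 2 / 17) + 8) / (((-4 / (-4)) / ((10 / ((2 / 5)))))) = 10775 / 51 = 211.27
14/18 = 7/9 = 0.78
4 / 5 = 0.80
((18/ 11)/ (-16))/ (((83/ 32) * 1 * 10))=-18/ 4565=-0.00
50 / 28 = 25 / 14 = 1.79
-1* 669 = -669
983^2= 966289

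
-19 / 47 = -0.40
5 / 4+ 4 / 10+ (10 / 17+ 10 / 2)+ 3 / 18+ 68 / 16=2972 / 255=11.65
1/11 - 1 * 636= -6995/11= -635.91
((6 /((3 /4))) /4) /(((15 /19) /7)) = 266 /15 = 17.73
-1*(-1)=1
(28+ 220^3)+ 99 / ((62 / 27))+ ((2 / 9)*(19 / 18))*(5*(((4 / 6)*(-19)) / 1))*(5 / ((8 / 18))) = 8912295634 / 837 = 10647903.98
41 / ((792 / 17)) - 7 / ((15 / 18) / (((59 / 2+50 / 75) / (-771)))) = 1230133 / 1017720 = 1.21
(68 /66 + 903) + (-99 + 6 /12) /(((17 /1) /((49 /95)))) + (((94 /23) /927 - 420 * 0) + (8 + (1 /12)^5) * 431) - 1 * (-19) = 45742921109514443 /10472165637120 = 4368.05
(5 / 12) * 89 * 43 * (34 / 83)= 325295 / 498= 653.20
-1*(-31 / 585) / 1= 31 / 585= 0.05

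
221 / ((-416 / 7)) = -119 / 32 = -3.72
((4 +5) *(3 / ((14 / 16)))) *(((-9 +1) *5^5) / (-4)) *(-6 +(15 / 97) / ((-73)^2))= -4186975050000 / 3618391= -1157137.26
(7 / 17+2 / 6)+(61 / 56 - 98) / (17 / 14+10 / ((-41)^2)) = -460897153 / 5858268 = -78.67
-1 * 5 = -5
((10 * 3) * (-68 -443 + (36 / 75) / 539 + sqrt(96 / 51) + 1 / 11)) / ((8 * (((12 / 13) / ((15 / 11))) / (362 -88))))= -4597977423 / 5929 + 133575 * sqrt(34) / 374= -773423.86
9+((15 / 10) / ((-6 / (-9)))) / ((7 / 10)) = 171 / 14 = 12.21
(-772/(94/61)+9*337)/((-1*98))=-119005/4606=-25.84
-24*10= -240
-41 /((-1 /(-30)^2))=36900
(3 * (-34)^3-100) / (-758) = 59006 / 379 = 155.69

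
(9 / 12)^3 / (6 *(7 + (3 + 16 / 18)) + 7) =0.01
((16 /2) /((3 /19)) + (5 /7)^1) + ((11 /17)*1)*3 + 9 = 22249 /357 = 62.32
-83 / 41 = -2.02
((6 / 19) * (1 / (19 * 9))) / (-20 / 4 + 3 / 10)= -20 / 50901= -0.00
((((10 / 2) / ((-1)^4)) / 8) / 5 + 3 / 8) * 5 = 5 / 2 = 2.50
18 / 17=1.06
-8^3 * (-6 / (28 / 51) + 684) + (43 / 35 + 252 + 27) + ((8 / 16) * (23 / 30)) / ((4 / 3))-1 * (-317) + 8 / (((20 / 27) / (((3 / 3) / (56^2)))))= -2697078007 / 7840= -344015.05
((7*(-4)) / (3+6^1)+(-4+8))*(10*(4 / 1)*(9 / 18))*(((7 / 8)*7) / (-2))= -490 / 9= -54.44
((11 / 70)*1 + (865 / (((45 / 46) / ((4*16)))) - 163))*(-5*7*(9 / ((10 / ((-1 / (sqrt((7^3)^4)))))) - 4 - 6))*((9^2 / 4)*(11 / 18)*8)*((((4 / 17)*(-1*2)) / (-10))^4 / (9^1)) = 294436510370352064 / 276360809878125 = 1065.41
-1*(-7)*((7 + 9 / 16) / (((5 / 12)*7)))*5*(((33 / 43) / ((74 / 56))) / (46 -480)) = -11979 / 98642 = -0.12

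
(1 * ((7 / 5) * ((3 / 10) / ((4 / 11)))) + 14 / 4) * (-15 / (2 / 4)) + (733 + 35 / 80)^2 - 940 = 687169173 / 1280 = 536850.92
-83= -83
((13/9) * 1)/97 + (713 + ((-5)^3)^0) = 623335/873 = 714.01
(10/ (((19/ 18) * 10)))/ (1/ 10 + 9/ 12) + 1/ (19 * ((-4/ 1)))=1423/ 1292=1.10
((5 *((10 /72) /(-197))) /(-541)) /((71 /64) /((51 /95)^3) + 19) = 5895600 /23678983814057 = 0.00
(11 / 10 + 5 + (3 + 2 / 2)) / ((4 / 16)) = 202 / 5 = 40.40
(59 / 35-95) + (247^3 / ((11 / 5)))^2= 198696296595367689 / 4235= 46917661533734.99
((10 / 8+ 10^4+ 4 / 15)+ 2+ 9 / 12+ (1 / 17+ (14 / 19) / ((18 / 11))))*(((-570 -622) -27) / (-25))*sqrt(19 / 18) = 88633134052*sqrt(38) / 1090125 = 501200.63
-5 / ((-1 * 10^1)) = 1 / 2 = 0.50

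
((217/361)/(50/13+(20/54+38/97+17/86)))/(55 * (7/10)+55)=1270770228/949960326689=0.00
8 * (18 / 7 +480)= 27024 / 7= 3860.57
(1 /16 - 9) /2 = -143 /32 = -4.47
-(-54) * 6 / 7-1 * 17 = 205 / 7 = 29.29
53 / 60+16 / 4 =293 / 60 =4.88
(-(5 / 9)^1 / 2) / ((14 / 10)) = -0.20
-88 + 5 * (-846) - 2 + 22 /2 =-4309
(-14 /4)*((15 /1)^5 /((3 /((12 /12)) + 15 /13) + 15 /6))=-69103125 /173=-399440.03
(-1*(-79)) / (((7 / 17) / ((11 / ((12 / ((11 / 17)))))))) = 9559 / 84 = 113.80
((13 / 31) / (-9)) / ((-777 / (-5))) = -65 / 216783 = -0.00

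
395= 395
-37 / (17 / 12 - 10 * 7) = 444 / 823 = 0.54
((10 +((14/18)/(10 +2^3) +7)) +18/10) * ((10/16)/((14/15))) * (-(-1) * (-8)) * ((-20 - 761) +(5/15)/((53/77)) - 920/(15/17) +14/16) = 176896262125/961632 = 183954.22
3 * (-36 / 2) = -54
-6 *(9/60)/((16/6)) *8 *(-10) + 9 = 36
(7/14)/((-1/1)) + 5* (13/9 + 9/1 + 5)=1381/18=76.72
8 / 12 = 2 / 3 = 0.67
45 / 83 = 0.54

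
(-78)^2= 6084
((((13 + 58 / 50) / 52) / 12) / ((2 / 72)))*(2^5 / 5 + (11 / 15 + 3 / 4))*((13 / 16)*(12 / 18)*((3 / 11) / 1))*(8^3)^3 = 15961423872 / 125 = 127691390.98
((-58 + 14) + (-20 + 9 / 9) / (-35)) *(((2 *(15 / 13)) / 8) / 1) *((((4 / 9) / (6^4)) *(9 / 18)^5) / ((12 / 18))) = -13 / 64512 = -0.00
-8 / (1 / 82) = -656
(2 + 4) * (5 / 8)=15 / 4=3.75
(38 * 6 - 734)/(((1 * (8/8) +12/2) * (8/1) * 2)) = -253/56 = -4.52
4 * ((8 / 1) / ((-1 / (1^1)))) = -32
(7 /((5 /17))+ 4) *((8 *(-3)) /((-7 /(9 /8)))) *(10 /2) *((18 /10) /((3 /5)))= 11259 /7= 1608.43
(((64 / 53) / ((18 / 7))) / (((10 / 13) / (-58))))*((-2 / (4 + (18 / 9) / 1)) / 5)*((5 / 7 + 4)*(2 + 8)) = 265408 / 2385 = 111.28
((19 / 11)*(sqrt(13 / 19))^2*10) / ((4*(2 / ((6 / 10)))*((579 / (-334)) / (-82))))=89011 / 2123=41.93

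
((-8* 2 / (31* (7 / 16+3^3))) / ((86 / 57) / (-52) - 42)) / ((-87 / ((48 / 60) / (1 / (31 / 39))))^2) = 4825088 / 201792515941575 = 0.00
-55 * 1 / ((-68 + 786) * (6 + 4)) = -11 / 1436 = -0.01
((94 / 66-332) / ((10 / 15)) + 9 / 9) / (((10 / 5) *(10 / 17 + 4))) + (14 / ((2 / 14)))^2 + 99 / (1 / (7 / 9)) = 11013371 / 1144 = 9627.07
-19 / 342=-0.06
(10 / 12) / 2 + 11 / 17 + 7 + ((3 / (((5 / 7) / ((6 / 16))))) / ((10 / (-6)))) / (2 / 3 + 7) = 1862833 / 234600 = 7.94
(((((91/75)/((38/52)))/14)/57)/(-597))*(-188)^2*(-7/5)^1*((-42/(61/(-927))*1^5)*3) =180878504352/547772375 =330.21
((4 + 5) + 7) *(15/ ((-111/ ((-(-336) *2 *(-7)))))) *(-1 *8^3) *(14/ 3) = -899153920/ 37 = -24301457.30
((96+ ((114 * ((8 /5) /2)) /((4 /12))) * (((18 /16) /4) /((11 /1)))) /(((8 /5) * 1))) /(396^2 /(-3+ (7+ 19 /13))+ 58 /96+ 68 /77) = 33784569 /15070170910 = 0.00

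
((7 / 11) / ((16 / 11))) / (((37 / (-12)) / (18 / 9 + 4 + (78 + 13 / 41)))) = -72597 / 6068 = -11.96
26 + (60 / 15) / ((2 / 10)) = 46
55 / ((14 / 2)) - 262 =-1779 / 7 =-254.14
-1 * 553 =-553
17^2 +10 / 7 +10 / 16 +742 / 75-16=1196777 / 4200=284.95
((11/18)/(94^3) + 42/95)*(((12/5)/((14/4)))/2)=627922549/4142537700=0.15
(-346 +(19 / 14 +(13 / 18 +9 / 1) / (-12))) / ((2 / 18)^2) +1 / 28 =-1566973 / 56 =-27981.66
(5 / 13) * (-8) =-40 / 13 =-3.08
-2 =-2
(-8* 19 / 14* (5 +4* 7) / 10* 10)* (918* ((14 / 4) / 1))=-1151172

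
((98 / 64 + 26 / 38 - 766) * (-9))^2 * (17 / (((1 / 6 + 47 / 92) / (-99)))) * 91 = -987113056175742951 / 92416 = -10681192176416.89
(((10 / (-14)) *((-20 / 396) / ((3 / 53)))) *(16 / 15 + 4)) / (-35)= -4028 / 43659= -0.09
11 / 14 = 0.79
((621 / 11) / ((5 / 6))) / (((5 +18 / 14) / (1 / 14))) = 1863 / 2420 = 0.77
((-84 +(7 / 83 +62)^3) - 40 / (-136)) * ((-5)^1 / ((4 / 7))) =-2093159.22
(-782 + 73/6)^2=21335161/36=592643.36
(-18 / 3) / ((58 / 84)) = -252 / 29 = -8.69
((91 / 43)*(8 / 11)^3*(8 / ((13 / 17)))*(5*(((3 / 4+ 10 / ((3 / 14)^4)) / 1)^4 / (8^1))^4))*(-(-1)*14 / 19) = 4035226468307859126978087841023797447038634081806417095870987721690266073333542812803948231270849535365 / 8018447307992847922278910084593902507394072576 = 503242874001992301815040500000000000000000000000000000000.00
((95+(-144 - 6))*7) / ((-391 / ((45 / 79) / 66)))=525 / 61778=0.01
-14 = -14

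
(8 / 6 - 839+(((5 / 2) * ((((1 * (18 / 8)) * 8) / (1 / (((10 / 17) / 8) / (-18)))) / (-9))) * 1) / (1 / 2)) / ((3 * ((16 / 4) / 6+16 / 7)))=-3588389 / 37944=-94.57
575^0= 1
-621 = -621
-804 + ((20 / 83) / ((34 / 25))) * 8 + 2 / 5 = -5659398 / 7055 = -802.18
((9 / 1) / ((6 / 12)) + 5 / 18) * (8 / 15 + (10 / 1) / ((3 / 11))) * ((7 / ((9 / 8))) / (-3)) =-571144 / 405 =-1410.23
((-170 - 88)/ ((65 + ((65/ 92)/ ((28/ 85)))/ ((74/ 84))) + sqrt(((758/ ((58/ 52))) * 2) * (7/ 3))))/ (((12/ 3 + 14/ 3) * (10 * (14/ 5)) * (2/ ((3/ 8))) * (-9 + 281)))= -433652848065/ 12073812985666432 + 840797361 * sqrt(6001086)/ 68669811355977832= -0.00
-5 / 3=-1.67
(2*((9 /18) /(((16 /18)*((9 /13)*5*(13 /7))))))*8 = 7 /5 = 1.40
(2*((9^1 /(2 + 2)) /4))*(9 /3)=27 /8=3.38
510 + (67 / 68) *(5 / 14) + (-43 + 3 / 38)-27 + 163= 10914857 / 18088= 603.43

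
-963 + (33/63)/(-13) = -262910/273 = -963.04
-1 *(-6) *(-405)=-2430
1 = 1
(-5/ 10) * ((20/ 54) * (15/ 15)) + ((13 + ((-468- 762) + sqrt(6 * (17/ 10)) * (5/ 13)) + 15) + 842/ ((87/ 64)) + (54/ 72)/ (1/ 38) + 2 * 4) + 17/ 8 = -3408605/ 6264 + sqrt(255)/ 13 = -542.93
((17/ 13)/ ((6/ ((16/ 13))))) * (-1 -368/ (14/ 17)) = -142120/ 1183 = -120.14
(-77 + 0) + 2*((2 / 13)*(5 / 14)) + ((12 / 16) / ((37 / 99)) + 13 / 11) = -73.70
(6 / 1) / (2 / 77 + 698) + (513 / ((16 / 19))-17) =42439141 / 71664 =592.20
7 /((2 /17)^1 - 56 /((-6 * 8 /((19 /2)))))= 1428 /2285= 0.62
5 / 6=0.83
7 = 7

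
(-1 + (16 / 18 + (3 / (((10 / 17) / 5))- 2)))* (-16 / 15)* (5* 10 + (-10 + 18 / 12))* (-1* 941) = 131525452 / 135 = 974262.61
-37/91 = -0.41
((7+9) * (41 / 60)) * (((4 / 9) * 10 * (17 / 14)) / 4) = 2788 / 189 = 14.75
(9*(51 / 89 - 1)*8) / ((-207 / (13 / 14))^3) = 83486 / 30085182729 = 0.00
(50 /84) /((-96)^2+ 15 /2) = 25 /387387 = 0.00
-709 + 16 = -693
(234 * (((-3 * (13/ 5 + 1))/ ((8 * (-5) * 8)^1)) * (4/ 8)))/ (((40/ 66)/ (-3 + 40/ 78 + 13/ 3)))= 24057/ 2000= 12.03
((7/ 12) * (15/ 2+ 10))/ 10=49/ 48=1.02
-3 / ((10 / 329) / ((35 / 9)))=-2303 / 6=-383.83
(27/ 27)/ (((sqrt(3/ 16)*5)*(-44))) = -sqrt(3)/ 165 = -0.01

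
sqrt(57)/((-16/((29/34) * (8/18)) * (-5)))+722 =29 * sqrt(57)/6120+722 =722.04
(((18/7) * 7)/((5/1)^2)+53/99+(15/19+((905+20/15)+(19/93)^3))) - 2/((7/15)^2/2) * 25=92506847785766/205935500925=449.20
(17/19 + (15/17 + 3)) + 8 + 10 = 7357/323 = 22.78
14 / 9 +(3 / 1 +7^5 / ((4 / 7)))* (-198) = -104835923 / 18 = -5824217.94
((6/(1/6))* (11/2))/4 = 99/2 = 49.50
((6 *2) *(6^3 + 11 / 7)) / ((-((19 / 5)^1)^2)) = -456900 / 2527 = -180.81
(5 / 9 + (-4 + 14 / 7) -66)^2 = 368449 / 81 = 4548.75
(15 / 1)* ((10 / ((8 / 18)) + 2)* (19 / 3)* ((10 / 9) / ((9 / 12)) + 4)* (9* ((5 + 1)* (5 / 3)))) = 3444700 / 3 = 1148233.33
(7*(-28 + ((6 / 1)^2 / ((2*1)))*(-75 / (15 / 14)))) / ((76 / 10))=-22540 / 19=-1186.32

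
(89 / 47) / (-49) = -89 / 2303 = -0.04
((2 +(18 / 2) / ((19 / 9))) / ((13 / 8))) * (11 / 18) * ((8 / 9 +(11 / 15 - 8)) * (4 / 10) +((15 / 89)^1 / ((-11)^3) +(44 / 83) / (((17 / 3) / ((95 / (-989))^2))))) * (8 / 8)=-202063942968016276 / 33637575150102825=-6.01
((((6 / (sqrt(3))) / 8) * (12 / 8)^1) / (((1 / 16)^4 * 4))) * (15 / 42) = 15360 * sqrt(3) / 7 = 3800.61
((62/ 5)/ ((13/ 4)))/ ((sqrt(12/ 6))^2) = 124/ 65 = 1.91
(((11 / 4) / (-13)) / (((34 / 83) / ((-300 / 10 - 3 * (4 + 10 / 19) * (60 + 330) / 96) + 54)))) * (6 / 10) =12974643 / 1343680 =9.66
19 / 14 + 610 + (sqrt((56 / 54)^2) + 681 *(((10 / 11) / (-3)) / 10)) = 2460529 / 4158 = 591.76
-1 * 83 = -83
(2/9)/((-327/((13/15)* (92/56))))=-299/309015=-0.00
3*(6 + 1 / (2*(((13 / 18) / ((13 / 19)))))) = 369 / 19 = 19.42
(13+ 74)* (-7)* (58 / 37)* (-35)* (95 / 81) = 39148550 / 999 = 39187.74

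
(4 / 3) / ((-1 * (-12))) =1 / 9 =0.11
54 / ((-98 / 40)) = -1080 / 49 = -22.04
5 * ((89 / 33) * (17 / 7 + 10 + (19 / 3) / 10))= 244127 / 1386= 176.14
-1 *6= -6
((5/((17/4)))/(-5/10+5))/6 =20/459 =0.04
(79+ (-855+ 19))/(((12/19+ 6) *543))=-14383/68418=-0.21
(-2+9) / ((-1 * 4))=-1.75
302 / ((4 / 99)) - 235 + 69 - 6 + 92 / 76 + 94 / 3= 836195 / 114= 7335.04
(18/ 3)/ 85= 6/ 85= 0.07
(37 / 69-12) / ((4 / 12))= -791 / 23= -34.39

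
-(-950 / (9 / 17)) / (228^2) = 425 / 12312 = 0.03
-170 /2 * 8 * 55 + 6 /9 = -112198 /3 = -37399.33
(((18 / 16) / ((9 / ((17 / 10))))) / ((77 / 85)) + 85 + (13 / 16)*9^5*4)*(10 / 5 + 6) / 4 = 383988.97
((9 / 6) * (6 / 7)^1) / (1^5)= 9 / 7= 1.29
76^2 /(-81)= -5776 /81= -71.31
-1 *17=-17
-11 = -11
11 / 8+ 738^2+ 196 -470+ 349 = 4357763 / 8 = 544720.38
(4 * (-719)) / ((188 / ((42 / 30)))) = -5033 / 235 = -21.42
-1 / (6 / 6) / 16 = -1 / 16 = -0.06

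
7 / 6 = 1.17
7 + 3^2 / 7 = 58 / 7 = 8.29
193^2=37249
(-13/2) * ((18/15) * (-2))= 78/5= 15.60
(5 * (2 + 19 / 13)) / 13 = 225 / 169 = 1.33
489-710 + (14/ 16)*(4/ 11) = -4855/ 22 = -220.68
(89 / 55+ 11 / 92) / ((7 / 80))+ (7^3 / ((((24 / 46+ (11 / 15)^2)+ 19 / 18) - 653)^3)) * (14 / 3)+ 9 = 578740959867359560715847 / 20053421887280145184667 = 28.86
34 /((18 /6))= 34 /3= 11.33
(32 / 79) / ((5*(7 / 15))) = 96 / 553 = 0.17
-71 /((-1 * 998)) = 71 /998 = 0.07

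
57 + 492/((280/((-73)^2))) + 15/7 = 659607/70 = 9422.96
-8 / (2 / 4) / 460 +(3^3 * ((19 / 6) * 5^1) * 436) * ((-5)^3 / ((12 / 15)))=-6698390633 / 230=-29123437.53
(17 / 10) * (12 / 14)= 51 / 35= 1.46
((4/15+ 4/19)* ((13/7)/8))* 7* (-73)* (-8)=129064/285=452.86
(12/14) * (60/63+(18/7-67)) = -2666/49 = -54.41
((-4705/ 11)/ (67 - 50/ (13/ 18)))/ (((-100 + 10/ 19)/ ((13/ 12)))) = -3021551/ 1446984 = -2.09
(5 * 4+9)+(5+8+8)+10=60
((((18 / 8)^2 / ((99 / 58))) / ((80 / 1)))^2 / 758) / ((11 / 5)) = 68121 / 82648924160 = 0.00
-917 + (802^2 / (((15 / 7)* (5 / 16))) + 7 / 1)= 71970598 / 75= 959607.97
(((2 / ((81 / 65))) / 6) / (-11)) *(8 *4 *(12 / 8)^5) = -65 / 11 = -5.91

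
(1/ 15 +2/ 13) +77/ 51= 1912/ 1105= 1.73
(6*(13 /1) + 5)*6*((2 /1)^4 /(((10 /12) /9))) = 430272 /5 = 86054.40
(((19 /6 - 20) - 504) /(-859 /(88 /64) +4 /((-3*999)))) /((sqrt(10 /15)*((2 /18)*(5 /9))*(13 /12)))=1668954375*sqrt(6) /267740564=15.27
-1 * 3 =-3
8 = 8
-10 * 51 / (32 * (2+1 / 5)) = -1275 / 176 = -7.24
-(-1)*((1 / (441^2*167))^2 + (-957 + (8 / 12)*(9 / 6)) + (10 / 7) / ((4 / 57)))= -1973910250299035851 / 2109683449437858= -935.64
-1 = -1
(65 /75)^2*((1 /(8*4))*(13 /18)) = 2197 /129600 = 0.02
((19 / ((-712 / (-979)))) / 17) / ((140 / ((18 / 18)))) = 0.01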